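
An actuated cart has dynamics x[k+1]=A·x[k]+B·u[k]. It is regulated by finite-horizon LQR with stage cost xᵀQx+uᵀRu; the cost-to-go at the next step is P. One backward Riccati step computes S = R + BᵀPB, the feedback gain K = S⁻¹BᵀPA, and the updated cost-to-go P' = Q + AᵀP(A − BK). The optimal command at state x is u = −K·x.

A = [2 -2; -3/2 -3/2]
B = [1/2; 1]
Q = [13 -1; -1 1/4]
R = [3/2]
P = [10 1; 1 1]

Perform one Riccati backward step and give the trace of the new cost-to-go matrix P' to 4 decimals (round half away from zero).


48.0625

BᵀP = [6.0000 1.5000]
S = R + BᵀPB = [3/2] + [4.5000] = [6.0000]
BᵀPA = [9.7500 -14.2500]
K = S⁻¹·BᵀPA = [1.6250 -2.3750]
A−BK = [1.1875 -0.8125; -3.1250 0.8750]
AᵀP(A−BK) = [20.4063 -14.5938; -14.5938 14.4063]
P' = Q + AᵀP(A−BK) = [33.4063 -15.5938; -15.5938 14.6563]
tr(P') = 48.0625


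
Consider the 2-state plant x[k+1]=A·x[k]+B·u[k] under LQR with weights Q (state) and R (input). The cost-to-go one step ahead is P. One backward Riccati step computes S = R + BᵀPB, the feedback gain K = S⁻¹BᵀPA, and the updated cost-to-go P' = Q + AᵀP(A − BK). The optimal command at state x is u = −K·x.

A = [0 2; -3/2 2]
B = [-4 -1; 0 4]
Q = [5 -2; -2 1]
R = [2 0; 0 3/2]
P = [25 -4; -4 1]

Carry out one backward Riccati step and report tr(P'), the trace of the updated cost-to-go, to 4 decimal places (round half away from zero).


7.1180

BᵀP = [-100.0000 16.0000; -41.0000 8.0000]
S = R + BᵀPB = [2 0; 0 3/2] + [400.0000 164.0000; 164.0000 73.0000] = [402.0000 164.0000; 164.0000 74.5000]
BᵀPA = [-24.0000 -168.0000; -12.0000 -66.0000]
K = S⁻¹·BᵀPA = [0.0590 -0.5542; -0.2909 0.3341]
A−BK = [-0.0550 0.1173; -0.3366 0.6636]
AᵀP(A−BK) = [0.1747 -0.2918; -0.2918 0.9433]
P' = Q + AᵀP(A−BK) = [5.1747 -2.2918; -2.2918 1.9433]
tr(P') = 7.1180


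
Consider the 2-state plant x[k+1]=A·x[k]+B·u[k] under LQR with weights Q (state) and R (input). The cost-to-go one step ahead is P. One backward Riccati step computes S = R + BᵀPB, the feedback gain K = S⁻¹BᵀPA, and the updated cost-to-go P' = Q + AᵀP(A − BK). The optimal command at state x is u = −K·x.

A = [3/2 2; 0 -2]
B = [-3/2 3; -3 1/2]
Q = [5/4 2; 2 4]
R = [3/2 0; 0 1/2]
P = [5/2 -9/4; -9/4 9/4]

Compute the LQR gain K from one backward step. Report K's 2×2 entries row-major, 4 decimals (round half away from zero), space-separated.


BᵀP = [3.0000 -3.3750; 6.3750 -5.6250]
S = R + BᵀPB = [3/2 0; 0 1/2] + [5.6250 7.3125; 7.3125 16.3125] = [7.1250 7.3125; 7.3125 16.8125]
BᵀPA = [4.5000 12.7500; 9.5625 24.0000]
K = S⁻¹·BᵀPA = [0.0864 0.5860; 0.5312 1.1726]
A−BK = [0.0360 -0.6390; -0.0064 -0.8284]
AᵀP(A−BK) = [0.1567 0.3997; 0.3997 1.3854]
P' = Q + AᵀP(A−BK) = [1.4067 2.3997; 2.3997 5.3854]
tr(P') = 6.7921

0.0864 0.5860 0.5312 1.1726


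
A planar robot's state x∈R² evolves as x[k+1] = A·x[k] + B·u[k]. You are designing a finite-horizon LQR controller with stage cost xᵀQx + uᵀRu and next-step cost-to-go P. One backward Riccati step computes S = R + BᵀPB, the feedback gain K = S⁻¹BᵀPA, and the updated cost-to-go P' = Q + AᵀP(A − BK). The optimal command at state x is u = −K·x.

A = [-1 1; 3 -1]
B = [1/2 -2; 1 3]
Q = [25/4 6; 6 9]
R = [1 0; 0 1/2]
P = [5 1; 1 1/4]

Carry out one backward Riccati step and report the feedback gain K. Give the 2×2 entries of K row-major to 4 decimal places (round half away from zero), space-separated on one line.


0.1328 0.1494 0.3610 -0.4689

BᵀP = [3.5000 0.7500; -7.0000 -1.2500]
S = R + BᵀPB = [1 0; 0 1/2] + [2.5000 -4.7500; -4.7500 10.2500] = [3.5000 -4.7500; -4.7500 10.7500]
BᵀPA = [-1.2500 2.7500; 3.2500 -5.7500]
K = S⁻¹·BᵀPA = [0.1328 0.1494; 0.3610 -0.4689]
A−BK = [-0.3444 -0.0124; 1.7842 0.2573]
AᵀP(A−BK) = [0.2427 -0.0394; -0.0394 0.1432]
P' = Q + AᵀP(A−BK) = [6.4927 5.9606; 5.9606 9.1432]
tr(P') = 15.6359


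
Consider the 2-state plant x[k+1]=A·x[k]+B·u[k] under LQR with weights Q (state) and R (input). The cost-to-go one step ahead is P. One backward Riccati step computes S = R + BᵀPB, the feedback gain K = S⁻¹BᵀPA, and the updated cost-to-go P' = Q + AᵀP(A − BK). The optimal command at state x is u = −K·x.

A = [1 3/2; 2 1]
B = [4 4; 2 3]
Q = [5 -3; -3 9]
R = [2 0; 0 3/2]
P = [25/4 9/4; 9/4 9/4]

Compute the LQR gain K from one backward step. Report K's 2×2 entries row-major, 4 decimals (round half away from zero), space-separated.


BᵀP = [29.5000 13.5000; 31.7500 15.7500]
S = R + BᵀPB = [2 0; 0 3/2] + [145.0000 158.5000; 158.5000 174.2500] = [147.0000 158.5000; 158.5000 175.7500]
BᵀPA = [56.5000 57.7500; 63.2500 63.3750]
K = S⁻¹·BᵀPA = [-0.1336 0.1467; 0.4804 0.2283]
A−BK = [-0.3871 0.0000; 0.8261 0.0217]
AᵀP(A−BK) = [1.4148 0.1467; 0.1467 0.1223]
P' = Q + AᵀP(A−BK) = [6.4148 -2.8533; -2.8533 9.1223]
tr(P') = 15.5371

-0.1336 0.1467 0.4804 0.2283


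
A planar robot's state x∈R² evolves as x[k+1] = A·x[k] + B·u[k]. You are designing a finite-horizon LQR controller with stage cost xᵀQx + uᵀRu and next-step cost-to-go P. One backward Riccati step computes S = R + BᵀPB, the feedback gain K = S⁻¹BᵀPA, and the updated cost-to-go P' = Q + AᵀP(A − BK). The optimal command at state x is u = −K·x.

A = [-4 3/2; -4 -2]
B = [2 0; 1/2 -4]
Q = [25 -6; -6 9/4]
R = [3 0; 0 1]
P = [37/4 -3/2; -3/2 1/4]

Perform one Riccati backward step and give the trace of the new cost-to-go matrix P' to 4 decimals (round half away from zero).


35.9727

BᵀP = [17.7500 -2.8750; 6.0000 -1.0000]
S = R + BᵀPB = [3 0; 0 1] + [34.0625 11.5000; 11.5000 4.0000] = [37.0625 11.5000; 11.5000 5.0000]
BᵀPA = [-59.5000 32.3750; -20.0000 11.0000]
K = S⁻¹·BᵀPA = [-1.2721 0.6667; -1.0742 0.6667]
A−BK = [-1.4558 0.1667; -7.6608 0.3333]
AᵀP(A−BK) = [6.8269 -3.5000; -3.5000 1.8958]
P' = Q + AᵀP(A−BK) = [31.8269 -9.5000; -9.5000 4.1458]
tr(P') = 35.9727


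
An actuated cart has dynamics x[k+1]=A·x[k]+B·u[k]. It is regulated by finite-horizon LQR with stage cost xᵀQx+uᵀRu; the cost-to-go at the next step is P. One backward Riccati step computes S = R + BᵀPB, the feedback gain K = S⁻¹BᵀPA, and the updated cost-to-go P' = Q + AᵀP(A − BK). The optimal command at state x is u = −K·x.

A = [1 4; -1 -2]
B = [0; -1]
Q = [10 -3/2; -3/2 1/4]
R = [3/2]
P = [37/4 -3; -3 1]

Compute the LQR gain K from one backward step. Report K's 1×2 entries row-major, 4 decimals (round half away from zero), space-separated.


1.6000 5.6000

BᵀP = [3.0000 -1.0000]
S = R + BᵀPB = [3/2] + [1.0000] = [2.5000]
BᵀPA = [4.0000 14.0000]
K = S⁻¹·BᵀPA = [1.6000 5.6000]
A−BK = [1.0000 4.0000; 0.6000 3.6000]
AᵀP(A−BK) = [9.8500 34.6000; 34.6000 121.6000]
P' = Q + AᵀP(A−BK) = [19.8500 33.1000; 33.1000 121.8500]
tr(P') = 141.7000


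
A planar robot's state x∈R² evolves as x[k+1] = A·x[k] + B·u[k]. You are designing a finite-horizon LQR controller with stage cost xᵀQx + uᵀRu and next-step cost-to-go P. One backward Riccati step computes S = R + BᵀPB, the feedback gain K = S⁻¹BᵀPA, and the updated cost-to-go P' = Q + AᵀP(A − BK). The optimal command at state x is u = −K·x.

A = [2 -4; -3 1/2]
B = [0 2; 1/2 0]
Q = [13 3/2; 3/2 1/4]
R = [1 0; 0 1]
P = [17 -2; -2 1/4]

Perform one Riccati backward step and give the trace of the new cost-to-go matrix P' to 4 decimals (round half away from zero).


18.8018

BᵀP = [-1.0000 0.1250; 34.0000 -4.0000]
S = R + BᵀPB = [1 0; 0 1] + [0.0625 -2.0000; -2.0000 68.0000] = [1.0625 -2.0000; -2.0000 69.0000]
BᵀPA = [-2.3750 4.0625; 80.0000 -138.0000]
K = S⁻¹·BᵀPA = [-0.0559 0.0622; 1.1578 -1.9982]
A−BK = [-0.3156 -0.0036; -2.9720 0.4689]
AᵀP(A−BK) = [1.4932 -2.3715; -2.3715 4.0586]
P' = Q + AᵀP(A−BK) = [14.4932 -0.8715; -0.8715 4.3086]
tr(P') = 18.8018


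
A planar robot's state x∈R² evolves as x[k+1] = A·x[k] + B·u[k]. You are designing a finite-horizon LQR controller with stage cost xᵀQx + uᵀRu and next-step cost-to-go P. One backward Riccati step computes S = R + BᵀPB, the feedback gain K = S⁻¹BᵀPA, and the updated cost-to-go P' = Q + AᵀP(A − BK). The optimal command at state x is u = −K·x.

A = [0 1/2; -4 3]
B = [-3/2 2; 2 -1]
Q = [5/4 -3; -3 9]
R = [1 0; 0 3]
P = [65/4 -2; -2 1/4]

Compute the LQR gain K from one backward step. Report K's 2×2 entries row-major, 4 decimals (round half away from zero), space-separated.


BᵀP = [-28.3750 3.5000; 34.5000 -4.2500]
S = R + BᵀPB = [1 0; 0 3] + [49.5625 -60.2500; -60.2500 73.2500] = [50.5625 -60.2500; -60.2500 76.2500]
BᵀPA = [-14.0000 -3.6875; 17.0000 4.5000]
K = S⁻¹·BᵀPA = [-0.1919 -0.0446; 0.0713 0.0238]
A−BK = [-0.4305 0.3855; -3.5448 3.1130]
AᵀP(A−BK) = [0.1010 -0.0286; -0.0286 0.0411]
P' = Q + AᵀP(A−BK) = [1.3510 -3.0286; -3.0286 9.0411]
tr(P') = 10.3920

-0.1919 -0.0446 0.0713 0.0238


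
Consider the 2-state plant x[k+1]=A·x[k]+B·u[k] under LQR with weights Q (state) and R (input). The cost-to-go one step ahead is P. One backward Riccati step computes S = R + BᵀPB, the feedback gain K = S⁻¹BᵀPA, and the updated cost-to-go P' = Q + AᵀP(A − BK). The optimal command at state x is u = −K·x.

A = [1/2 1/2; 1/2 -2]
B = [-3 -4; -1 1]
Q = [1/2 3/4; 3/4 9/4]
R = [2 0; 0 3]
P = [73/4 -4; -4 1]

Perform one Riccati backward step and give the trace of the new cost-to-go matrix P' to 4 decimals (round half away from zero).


BᵀP = [-50.7500 11.0000; -77.0000 17.0000]
S = R + BᵀPB = [2 0; 0 3] + [141.2500 214.0000; 214.0000 325.0000] = [143.2500 214.0000; 214.0000 328.0000]
BᵀPA = [-19.8750 -47.3750; -30.0000 -72.5000]
K = S⁻¹·BᵀPA = [-0.0832 -0.0202; -0.0372 -0.2079]
A−BK = [0.1017 -0.3920; 0.4540 -1.8123]
AᵀP(A−BK) = [0.0435 -0.0747; -0.0747 0.5359]
P' = Q + AᵀP(A−BK) = [0.5435 0.6753; 0.6753 2.7859]
tr(P') = 3.3294

3.3294


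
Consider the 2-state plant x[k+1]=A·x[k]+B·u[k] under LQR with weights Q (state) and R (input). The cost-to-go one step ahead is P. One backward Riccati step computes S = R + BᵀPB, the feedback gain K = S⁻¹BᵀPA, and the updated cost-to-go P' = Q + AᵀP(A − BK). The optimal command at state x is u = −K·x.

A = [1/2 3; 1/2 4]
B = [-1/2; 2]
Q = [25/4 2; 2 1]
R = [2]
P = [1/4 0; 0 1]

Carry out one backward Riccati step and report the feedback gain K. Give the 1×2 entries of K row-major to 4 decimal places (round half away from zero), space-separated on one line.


BᵀP = [-0.1250 2.0000]
S = R + BᵀPB = [2] + [4.0625] = [6.0625]
BᵀPA = [0.9375 7.6250]
K = S⁻¹·BᵀPA = [0.1546 1.2577]
A−BK = [0.5773 3.6289; 0.1907 1.4845]
AᵀP(A−BK) = [0.1675 1.1959; 1.1959 8.6598]
P' = Q + AᵀP(A−BK) = [6.4175 3.1959; 3.1959 9.6598]
tr(P') = 16.0773

0.1546 1.2577


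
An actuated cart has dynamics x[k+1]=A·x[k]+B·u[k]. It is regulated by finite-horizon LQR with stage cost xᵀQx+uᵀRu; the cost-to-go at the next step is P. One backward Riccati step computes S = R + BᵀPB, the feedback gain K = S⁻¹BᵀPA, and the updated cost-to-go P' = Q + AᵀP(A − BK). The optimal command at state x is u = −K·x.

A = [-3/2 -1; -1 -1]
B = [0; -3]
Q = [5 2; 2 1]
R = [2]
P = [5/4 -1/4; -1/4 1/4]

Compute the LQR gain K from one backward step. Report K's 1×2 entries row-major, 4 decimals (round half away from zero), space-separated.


BᵀP = [0.7500 -0.7500]
S = R + BᵀPB = [2] + [2.2500] = [4.2500]
BᵀPA = [-0.3750 0.0000]
K = S⁻¹·BᵀPA = [-0.0882 0.0000]
A−BK = [-1.5000 -1.0000; -1.2647 -1.0000]
AᵀP(A−BK) = [2.2794 1.5000; 1.5000 1.0000]
P' = Q + AᵀP(A−BK) = [7.2794 3.5000; 3.5000 2.0000]
tr(P') = 9.2794

-0.0882 0.0000


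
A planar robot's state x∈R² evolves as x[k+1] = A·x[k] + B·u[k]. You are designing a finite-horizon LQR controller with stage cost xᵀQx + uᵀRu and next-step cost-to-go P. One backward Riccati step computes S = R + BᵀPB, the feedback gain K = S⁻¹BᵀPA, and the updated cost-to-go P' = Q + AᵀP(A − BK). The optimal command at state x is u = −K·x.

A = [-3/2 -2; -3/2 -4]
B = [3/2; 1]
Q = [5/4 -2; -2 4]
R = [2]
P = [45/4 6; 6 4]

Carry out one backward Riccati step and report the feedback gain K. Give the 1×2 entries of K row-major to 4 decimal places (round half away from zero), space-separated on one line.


BᵀP = [22.8750 13.0000]
S = R + BᵀPB = [2] + [47.3125] = [49.3125]
BᵀPA = [-53.8125 -97.7500]
K = S⁻¹·BᵀPA = [-1.0913 -1.9823]
A−BK = [0.1369 0.9734; -0.4087 -2.0177]
AᵀP(A−BK) = [2.5894 5.0798; 5.0798 11.2345]
P' = Q + AᵀP(A−BK) = [3.8394 3.0798; 3.0798 15.2345]
tr(P') = 19.0738

-1.0913 -1.9823


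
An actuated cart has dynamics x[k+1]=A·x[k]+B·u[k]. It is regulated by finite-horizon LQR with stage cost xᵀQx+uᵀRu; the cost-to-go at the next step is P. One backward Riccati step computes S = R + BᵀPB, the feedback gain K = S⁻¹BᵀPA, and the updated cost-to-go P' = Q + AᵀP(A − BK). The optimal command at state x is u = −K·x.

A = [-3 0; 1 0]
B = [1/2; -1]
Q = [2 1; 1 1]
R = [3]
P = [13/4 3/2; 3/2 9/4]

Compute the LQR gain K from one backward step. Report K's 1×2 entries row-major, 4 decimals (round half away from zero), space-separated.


BᵀP = [0.1250 -1.5000]
S = R + BᵀPB = [3] + [1.5625] = [4.5625]
BᵀPA = [-1.8750 0.0000]
K = S⁻¹·BᵀPA = [-0.4110 0.0000]
A−BK = [-2.7945 0.0000; 0.5890 0.0000]
AᵀP(A−BK) = [21.7295 0.0000; 0.0000 0.0000]
P' = Q + AᵀP(A−BK) = [23.7295 1.0000; 1.0000 1.0000]
tr(P') = 24.7295

-0.4110 0.0000


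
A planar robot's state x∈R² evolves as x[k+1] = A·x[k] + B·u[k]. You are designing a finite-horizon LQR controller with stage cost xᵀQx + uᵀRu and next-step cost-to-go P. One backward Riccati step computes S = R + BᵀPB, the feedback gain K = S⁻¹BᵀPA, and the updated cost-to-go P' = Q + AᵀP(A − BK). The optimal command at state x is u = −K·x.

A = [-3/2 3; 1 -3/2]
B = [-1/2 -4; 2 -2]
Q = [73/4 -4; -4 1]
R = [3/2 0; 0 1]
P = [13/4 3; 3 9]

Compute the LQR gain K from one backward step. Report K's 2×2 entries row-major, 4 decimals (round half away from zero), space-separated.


BᵀP = [4.3750 16.5000; -19.0000 -30.0000]
S = R + BᵀPB = [3/2 0; 0 1] + [30.8125 -50.5000; -50.5000 136.0000] = [32.3125 -50.5000; -50.5000 137.0000]
BᵀPA = [9.9375 -11.6250; -1.5000 -12.0000]
K = S⁻¹·BᵀPA = [0.6851 -1.1716; 0.2416 -0.5195]
A−BK = [-0.1910 0.3363; 0.1129 -0.1957]
AᵀP(A−BK) = [0.8664 -1.5112; -1.5112 2.6463]
P' = Q + AᵀP(A−BK) = [19.1164 -5.5112; -5.5112 3.6463]
tr(P') = 22.7627

0.6851 -1.1716 0.2416 -0.5195


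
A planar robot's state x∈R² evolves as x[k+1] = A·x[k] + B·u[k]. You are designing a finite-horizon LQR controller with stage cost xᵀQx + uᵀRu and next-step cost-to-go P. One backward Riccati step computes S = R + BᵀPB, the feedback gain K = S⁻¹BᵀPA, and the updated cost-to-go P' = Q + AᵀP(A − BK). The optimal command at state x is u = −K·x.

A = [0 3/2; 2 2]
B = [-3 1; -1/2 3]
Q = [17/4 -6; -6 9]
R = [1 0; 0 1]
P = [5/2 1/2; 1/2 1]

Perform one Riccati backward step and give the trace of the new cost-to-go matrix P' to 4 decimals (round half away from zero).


BᵀP = [-7.7500 -2.0000; 4.0000 3.5000]
S = R + BᵀPB = [1 0; 0 1] + [24.2500 -13.7500; -13.7500 14.5000] = [25.2500 -13.7500; -13.7500 15.5000]
BᵀPA = [-4.0000 -15.6250; 7.0000 13.0000]
K = S⁻¹·BᵀPA = [0.1693 -0.3136; 0.6018 0.5605]
A−BK = [-0.0939 -0.0012; 0.2793 0.1616]
AᵀP(A−BK) = [0.4646 0.3219; 0.3219 0.4384]
P' = Q + AᵀP(A−BK) = [4.7146 -5.6781; -5.6781 9.4384]
tr(P') = 14.1531

14.1531


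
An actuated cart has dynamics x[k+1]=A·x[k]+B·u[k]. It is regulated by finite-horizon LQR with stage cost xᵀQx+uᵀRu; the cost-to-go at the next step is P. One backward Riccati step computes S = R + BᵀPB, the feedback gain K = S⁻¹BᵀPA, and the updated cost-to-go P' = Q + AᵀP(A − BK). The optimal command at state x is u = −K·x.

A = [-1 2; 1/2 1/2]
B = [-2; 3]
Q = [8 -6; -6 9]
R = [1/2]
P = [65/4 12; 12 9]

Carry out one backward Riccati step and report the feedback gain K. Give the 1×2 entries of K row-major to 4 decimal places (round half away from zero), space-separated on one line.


BᵀP = [3.5000 3.0000]
S = R + BᵀPB = [1/2] + [2.0000] = [2.5000]
BᵀPA = [-2.0000 8.5000]
K = S⁻¹·BᵀPA = [-0.8000 3.4000]
A−BK = [-2.6000 8.8000; 2.9000 -9.7000]
AᵀP(A−BK) = [4.9000 -17.4500; -17.4500 62.3500]
P' = Q + AᵀP(A−BK) = [12.9000 -23.4500; -23.4500 71.3500]
tr(P') = 84.2500

-0.8000 3.4000


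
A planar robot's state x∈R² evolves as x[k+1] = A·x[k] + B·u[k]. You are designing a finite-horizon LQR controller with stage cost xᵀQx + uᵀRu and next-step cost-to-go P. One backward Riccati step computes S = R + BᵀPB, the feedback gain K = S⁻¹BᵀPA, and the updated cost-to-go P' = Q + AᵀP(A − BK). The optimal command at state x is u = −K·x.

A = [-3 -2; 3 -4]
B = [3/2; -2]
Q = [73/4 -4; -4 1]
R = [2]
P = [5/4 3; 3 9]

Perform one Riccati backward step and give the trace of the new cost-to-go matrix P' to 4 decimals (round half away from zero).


BᵀP = [-4.1250 -13.5000]
S = R + BᵀPB = [2] + [20.8125] = [22.8125]
BᵀPA = [-28.1250 62.2500]
K = S⁻¹·BᵀPA = [-1.2329 2.7288]
A−BK = [-1.1507 -6.0932; 0.5342 1.4575]
AᵀP(A−BK) = [3.5753 -5.7534; -5.7534 27.1342]
P' = Q + AᵀP(A−BK) = [21.8253 -9.7534; -9.7534 28.1342]
tr(P') = 49.9596

49.9596


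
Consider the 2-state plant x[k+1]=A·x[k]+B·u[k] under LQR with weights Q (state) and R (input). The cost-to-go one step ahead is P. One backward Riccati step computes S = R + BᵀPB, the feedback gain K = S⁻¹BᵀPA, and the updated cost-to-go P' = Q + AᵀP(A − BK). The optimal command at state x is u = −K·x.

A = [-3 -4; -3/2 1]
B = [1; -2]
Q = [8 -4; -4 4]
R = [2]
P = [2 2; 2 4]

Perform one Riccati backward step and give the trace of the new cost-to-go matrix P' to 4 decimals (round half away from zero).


57.9167

BᵀP = [-2.0000 -6.0000]
S = R + BᵀPB = [2] + [10.0000] = [12.0000]
BᵀPA = [15.0000 2.0000]
K = S⁻¹·BᵀPA = [1.2500 0.1667]
A−BK = [-4.2500 -4.1667; 1.0000 1.3333]
AᵀP(A−BK) = [26.2500 21.5000; 21.5000 19.6667]
P' = Q + AᵀP(A−BK) = [34.2500 17.5000; 17.5000 23.6667]
tr(P') = 57.9167


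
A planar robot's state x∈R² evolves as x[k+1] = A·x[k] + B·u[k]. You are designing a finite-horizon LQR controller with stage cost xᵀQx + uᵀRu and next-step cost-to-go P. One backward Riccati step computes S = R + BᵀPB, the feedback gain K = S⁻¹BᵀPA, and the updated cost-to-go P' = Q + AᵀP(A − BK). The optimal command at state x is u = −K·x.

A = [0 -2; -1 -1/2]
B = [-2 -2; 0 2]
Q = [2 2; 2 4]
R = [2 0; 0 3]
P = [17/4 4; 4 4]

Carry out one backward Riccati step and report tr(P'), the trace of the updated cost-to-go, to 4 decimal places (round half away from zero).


BᵀP = [-8.5000 -8.0000; -0.5000 0.0000]
S = R + BᵀPB = [2 0; 0 3] + [17.0000 1.0000; 1.0000 1.0000] = [19.0000 1.0000; 1.0000 4.0000]
BᵀPA = [8.0000 21.0000; 0.0000 1.0000]
K = S⁻¹·BᵀPA = [0.4267 1.1067; -0.1067 -0.0267]
A−BK = [0.6400 0.1600; -0.7867 -0.4467]
AᵀP(A−BK) = [0.5867 1.1467; 1.1467 2.7867]
P' = Q + AᵀP(A−BK) = [2.5867 3.1467; 3.1467 6.7867]
tr(P') = 9.3733

9.3733


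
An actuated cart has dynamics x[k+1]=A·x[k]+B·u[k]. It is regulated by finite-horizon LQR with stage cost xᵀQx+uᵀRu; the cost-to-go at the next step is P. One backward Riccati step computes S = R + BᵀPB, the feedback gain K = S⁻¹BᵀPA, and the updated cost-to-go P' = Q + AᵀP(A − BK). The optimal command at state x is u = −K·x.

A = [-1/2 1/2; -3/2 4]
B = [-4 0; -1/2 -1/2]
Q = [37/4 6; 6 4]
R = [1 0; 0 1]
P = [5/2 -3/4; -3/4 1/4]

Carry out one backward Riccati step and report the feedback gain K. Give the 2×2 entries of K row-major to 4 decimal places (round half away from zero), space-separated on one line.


BᵀP = [-9.6250 2.8750; 0.3750 -0.1250]
S = R + BᵀPB = [1 0; 0 1] + [37.0625 -1.4375; -1.4375 0.0625] = [38.0625 -1.4375; -1.4375 1.0625]
BᵀPA = [0.5000 6.6875; 0.0000 -0.3125]
K = S⁻¹·BᵀPA = [0.0138 0.1735; 0.0187 -0.0594]
A−BK = [-0.4446 1.1938; -1.4837 4.0570]
AᵀP(A−BK) = [0.0556 -0.1492; -0.1492 0.4465]
P' = Q + AᵀP(A−BK) = [9.3056 5.8508; 5.8508 4.4465]
tr(P') = 13.7520

0.0138 0.1735 0.0187 -0.0594


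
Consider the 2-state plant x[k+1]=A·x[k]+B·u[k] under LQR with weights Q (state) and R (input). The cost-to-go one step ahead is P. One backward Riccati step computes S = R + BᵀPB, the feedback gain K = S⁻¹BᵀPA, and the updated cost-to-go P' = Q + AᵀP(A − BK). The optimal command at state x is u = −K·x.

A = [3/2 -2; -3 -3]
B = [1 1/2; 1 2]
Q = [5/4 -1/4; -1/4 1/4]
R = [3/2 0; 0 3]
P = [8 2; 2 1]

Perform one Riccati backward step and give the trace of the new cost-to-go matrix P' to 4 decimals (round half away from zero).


BᵀP = [10.0000 3.0000; 8.0000 3.0000]
S = R + BᵀPB = [3/2 0; 0 3] + [13.0000 11.0000; 11.0000 10.0000] = [14.5000 11.0000; 11.0000 13.0000]
BᵀPA = [6.0000 -29.0000; 3.0000 -25.0000]
K = S⁻¹·BᵀPA = [0.6667 -1.5111; -0.3333 -0.6444]
A−BK = [1.0000 -0.1667; -3.0000 -0.2000]
AᵀP(A−BK) = [6.0000 -1.0000; -1.0000 5.0667]
P' = Q + AᵀP(A−BK) = [7.2500 -1.2500; -1.2500 5.3167]
tr(P') = 12.5667

12.5667


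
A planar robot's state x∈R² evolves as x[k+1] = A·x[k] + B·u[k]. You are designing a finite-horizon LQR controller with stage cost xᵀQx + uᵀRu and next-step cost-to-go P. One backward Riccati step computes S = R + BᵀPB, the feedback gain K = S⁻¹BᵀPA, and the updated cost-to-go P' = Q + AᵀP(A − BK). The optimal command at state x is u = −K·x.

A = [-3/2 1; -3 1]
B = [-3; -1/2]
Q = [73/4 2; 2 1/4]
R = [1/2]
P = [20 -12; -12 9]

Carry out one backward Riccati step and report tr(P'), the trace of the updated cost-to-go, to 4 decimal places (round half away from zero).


36.8083

BᵀP = [-54.0000 31.5000]
S = R + BᵀPB = [1/2] + [146.2500] = [146.7500]
BᵀPA = [-13.5000 -22.5000]
K = S⁻¹·BᵀPA = [-0.0920 -0.1533]
A−BK = [-1.7760 0.5400; -3.0460 0.9233]
AᵀP(A−BK) = [16.7581 -5.0698; -5.0698 1.5503]
P' = Q + AᵀP(A−BK) = [35.0081 -3.0698; -3.0698 1.8003]
tr(P') = 36.8083


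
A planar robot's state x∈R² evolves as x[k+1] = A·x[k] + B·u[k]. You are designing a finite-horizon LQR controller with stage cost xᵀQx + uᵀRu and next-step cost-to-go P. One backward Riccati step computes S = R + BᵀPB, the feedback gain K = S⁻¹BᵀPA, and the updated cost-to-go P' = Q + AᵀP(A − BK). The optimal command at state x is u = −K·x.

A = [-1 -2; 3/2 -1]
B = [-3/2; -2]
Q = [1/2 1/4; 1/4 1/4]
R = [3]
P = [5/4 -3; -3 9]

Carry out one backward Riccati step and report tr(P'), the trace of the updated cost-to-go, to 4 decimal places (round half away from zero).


BᵀP = [4.1250 -13.5000]
S = R + BᵀPB = [3] + [20.8125] = [23.8125]
BᵀPA = [-24.3750 5.2500]
K = S⁻¹·BᵀPA = [-1.0236 0.2205]
A−BK = [-2.5354 -1.6693; -0.5472 -0.5591]
AᵀP(A−BK) = [5.5492 0.3740; 0.3740 0.8425]
P' = Q + AᵀP(A−BK) = [6.0492 0.6240; 0.6240 1.0925]
tr(P') = 7.1417

7.1417


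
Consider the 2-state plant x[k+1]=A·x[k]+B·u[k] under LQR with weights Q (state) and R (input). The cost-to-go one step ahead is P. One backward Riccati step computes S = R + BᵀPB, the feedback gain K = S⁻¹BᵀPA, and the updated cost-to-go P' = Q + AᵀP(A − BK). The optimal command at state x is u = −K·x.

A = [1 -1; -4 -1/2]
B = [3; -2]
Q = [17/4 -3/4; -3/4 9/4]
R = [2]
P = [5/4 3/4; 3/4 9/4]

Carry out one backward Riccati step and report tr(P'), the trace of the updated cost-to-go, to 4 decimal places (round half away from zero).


30.6651

BᵀP = [2.2500 -2.2500]
S = R + BᵀPB = [2] + [11.2500] = [13.2500]
BᵀPA = [11.2500 -1.1250]
K = S⁻¹·BᵀPA = [0.8491 -0.0849]
A−BK = [-1.5472 -0.7453; -2.3019 -0.6698]
AᵀP(A−BK) = [21.6981 6.8302; 6.8302 2.4670]
P' = Q + AᵀP(A−BK) = [25.9481 6.0802; 6.0802 4.7170]
tr(P') = 30.6651


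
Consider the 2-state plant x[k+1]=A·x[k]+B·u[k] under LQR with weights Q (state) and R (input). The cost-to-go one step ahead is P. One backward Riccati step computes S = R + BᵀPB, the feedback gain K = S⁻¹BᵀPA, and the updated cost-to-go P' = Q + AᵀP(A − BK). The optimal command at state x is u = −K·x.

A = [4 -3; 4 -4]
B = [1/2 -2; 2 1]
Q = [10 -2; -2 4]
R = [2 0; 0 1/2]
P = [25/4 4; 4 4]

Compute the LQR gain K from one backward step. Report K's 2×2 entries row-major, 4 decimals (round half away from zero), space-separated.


BᵀP = [11.1250 10.0000; -8.5000 -4.0000]
S = R + BᵀPB = [2 0; 0 1/2] + [25.5625 -12.2500; -12.2500 13.0000] = [27.5625 -12.2500; -12.2500 13.5000]
BᵀPA = [84.5000 -73.3750; -50.0000 41.5000]
K = S⁻¹·BᵀPA = [2.3792 -2.1717; -1.5448 1.1034]
A−BK = [-0.2792 0.2928; 0.7865 -0.7600]
AᵀP(A−BK) = [13.7188 -12.3181; -12.3181 11.1077]
P' = Q + AᵀP(A−BK) = [23.7188 -14.3181; -14.3181 15.1077]
tr(P') = 38.8265

2.3792 -2.1717 -1.5448 1.1034


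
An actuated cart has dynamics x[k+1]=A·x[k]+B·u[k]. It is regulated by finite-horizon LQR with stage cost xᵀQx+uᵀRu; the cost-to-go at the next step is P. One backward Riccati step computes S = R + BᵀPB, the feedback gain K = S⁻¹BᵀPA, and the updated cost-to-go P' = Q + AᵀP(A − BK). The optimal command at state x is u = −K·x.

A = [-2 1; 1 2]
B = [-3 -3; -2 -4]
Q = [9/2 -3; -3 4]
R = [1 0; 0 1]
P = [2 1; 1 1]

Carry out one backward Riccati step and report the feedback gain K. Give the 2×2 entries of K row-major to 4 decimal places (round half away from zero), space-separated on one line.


BᵀP = [-8.0000 -5.0000; -10.0000 -7.0000]
S = R + BᵀPB = [1 0; 0 1] + [34.0000 44.0000; 44.0000 58.0000] = [35.0000 44.0000; 44.0000 59.0000]
BᵀPA = [11.0000 -18.0000; 13.0000 -24.0000]
K = S⁻¹·BᵀPA = [0.5969 -0.0465; -0.2248 -0.3721]
A−BK = [-0.8837 -0.2558; 1.2946 0.4186]
AᵀP(A−BK) = [1.3566 0.3488; 0.3488 0.2326]
P' = Q + AᵀP(A−BK) = [5.8566 -2.6512; -2.6512 4.2326]
tr(P') = 10.0891

0.5969 -0.0465 -0.2248 -0.3721


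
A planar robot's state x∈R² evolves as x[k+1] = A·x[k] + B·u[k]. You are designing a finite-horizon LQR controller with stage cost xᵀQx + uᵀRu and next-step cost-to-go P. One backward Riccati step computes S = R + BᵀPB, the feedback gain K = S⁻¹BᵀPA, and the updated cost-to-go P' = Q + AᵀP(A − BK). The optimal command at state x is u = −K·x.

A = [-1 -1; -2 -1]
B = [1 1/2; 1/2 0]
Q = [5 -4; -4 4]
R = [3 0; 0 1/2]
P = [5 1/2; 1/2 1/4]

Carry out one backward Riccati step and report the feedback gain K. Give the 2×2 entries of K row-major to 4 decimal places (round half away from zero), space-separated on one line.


BᵀP = [5.2500 0.6250; 2.5000 0.2500]
S = R + BᵀPB = [3 0; 0 1/2] + [5.5625 2.6250; 2.6250 1.2500] = [8.5625 2.6250; 2.6250 1.7500]
BᵀPA = [-6.5000 -5.8750; -3.0000 -2.7500]
K = S⁻¹·BᵀPA = [-0.4324 -0.3784; -1.0656 -1.0039]
A−BK = [-0.0347 -0.1197; -1.7838 -0.8108]
AᵀP(A−BK) = [1.9923 1.5290; 1.5290 1.2664]
P' = Q + AᵀP(A−BK) = [6.9923 -2.4710; -2.4710 5.2664]
tr(P') = 12.2587

-0.4324 -0.3784 -1.0656 -1.0039


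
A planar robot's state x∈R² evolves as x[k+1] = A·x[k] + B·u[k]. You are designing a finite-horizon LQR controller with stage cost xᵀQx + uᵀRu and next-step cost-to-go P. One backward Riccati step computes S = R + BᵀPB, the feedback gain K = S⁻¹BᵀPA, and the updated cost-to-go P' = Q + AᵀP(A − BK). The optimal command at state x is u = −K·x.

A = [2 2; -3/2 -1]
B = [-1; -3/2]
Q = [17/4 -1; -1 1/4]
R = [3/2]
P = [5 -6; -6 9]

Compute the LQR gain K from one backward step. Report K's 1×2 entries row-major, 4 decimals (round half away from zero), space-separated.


2.2000 1.7714

BᵀP = [4.0000 -7.5000]
S = R + BᵀPB = [3/2] + [7.2500] = [8.7500]
BᵀPA = [19.2500 15.5000]
K = S⁻¹·BᵀPA = [2.2000 1.7714]
A−BK = [4.2000 3.7714; 1.8000 1.6571]
AᵀP(A−BK) = [33.9000 29.4000; 29.4000 25.5429]
P' = Q + AᵀP(A−BK) = [38.1500 28.4000; 28.4000 25.7929]
tr(P') = 63.9429


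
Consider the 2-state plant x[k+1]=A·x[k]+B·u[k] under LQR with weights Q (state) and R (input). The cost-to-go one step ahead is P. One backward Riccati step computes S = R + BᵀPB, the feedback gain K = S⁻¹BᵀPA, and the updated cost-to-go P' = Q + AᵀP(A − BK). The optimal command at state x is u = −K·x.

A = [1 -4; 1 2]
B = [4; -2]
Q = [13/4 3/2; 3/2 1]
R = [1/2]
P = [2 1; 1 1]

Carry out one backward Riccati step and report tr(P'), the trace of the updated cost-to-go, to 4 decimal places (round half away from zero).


6.6159

BᵀP = [6.0000 2.0000]
S = R + BᵀPB = [1/2] + [20.0000] = [20.5000]
BᵀPA = [8.0000 -20.0000]
K = S⁻¹·BᵀPA = [0.3902 -0.9756]
A−BK = [-0.5610 -0.0976; 1.7805 0.0488]
AᵀP(A−BK) = [1.8780 -0.1951; -0.1951 0.4878]
P' = Q + AᵀP(A−BK) = [5.1280 1.3049; 1.3049 1.4878]
tr(P') = 6.6159


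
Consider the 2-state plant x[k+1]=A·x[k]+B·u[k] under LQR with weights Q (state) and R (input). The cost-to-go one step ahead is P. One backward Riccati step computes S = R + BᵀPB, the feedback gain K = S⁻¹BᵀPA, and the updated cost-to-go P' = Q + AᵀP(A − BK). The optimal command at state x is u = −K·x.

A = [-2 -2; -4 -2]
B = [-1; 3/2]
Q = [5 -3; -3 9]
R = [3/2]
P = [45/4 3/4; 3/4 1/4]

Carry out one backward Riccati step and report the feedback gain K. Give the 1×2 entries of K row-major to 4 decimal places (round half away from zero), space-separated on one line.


BᵀP = [-10.1250 -0.3750]
S = R + BᵀPB = [3/2] + [9.5625] = [11.0625]
BᵀPA = [21.7500 21.0000]
K = S⁻¹·BᵀPA = [1.9661 1.8983]
A−BK = [-0.0339 -0.1017; -6.9492 -4.8475]
AᵀP(A−BK) = [18.2373 14.7119; 14.7119 12.1356]
P' = Q + AᵀP(A−BK) = [23.2373 11.7119; 11.7119 21.1356]
tr(P') = 44.3729

1.9661 1.8983


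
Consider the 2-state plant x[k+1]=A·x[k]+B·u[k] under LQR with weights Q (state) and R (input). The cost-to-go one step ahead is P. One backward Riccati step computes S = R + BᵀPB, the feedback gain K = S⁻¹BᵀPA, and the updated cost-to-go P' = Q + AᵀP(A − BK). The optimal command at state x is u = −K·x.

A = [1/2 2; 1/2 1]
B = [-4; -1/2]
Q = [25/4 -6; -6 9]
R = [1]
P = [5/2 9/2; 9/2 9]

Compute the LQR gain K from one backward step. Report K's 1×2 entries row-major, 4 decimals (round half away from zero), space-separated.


BᵀP = [-12.2500 -22.5000]
S = R + BᵀPB = [1] + [60.2500] = [61.2500]
BᵀPA = [-17.3750 -47.0000]
K = S⁻¹·BᵀPA = [-0.2837 -0.7673]
A−BK = [-0.6347 -1.0694; 0.3582 0.6163]
AᵀP(A−BK) = [0.1962 0.4173; 0.4173 0.9347]
P' = Q + AᵀP(A−BK) = [6.4462 -5.5827; -5.5827 9.9347]
tr(P') = 16.3809

-0.2837 -0.7673


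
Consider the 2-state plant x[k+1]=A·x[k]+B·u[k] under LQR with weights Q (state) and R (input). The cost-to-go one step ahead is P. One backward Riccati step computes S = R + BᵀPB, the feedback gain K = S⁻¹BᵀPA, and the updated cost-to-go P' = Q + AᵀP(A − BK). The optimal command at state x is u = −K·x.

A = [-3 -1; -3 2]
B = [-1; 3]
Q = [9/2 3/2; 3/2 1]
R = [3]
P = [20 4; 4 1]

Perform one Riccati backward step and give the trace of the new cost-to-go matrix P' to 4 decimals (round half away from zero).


BᵀP = [-8.0000 -1.0000]
S = R + BᵀPB = [3] + [5.0000] = [8.0000]
BᵀPA = [27.0000 6.0000]
K = S⁻¹·BᵀPA = [3.3750 0.7500]
A−BK = [0.3750 -0.2500; -13.1250 -0.2500]
AᵀP(A−BK) = [169.8750 21.7500; 21.7500 3.5000]
P' = Q + AᵀP(A−BK) = [174.3750 23.2500; 23.2500 4.5000]
tr(P') = 178.8750

178.8750


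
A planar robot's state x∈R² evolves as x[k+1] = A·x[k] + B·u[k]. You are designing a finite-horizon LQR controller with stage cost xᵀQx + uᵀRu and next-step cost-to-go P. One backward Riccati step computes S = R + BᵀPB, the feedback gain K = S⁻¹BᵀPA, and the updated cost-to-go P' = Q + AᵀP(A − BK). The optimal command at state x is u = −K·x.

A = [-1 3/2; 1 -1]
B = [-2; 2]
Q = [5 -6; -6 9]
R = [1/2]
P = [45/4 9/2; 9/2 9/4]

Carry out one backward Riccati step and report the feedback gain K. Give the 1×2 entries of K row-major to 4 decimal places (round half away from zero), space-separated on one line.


BᵀP = [-13.5000 -4.5000]
S = R + BᵀPB = [1/2] + [18.0000] = [18.5000]
BᵀPA = [9.0000 -15.7500]
K = S⁻¹·BᵀPA = [0.4865 -0.8514]
A−BK = [-0.0270 -0.2027; 0.0270 0.7027]
AᵀP(A−BK) = [0.1216 -0.2128; -0.2128 0.6537]
P' = Q + AᵀP(A−BK) = [5.1216 -6.2128; -6.2128 9.6537]
tr(P') = 14.7753

0.4865 -0.8514


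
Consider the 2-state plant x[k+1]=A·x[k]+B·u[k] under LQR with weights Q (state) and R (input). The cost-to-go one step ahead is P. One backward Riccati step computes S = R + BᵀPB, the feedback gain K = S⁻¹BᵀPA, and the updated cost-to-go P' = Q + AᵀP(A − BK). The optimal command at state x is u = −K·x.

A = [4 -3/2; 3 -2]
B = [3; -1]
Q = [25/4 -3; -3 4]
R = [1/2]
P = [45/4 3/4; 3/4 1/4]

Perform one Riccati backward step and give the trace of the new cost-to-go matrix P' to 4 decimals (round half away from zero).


16.6330

BᵀP = [33.0000 2.0000]
S = R + BᵀPB = [1/2] + [97.0000] = [97.5000]
BᵀPA = [138.0000 -53.5000]
K = S⁻¹·BᵀPA = [1.4154 -0.5487]
A−BK = [-0.2462 0.1462; 4.4154 -2.5487]
AᵀP(A−BK) = [4.9269 -2.6519; -2.6519 1.4561]
P' = Q + AᵀP(A−BK) = [11.1769 -5.6519; -5.6519 5.4561]
tr(P') = 16.6330


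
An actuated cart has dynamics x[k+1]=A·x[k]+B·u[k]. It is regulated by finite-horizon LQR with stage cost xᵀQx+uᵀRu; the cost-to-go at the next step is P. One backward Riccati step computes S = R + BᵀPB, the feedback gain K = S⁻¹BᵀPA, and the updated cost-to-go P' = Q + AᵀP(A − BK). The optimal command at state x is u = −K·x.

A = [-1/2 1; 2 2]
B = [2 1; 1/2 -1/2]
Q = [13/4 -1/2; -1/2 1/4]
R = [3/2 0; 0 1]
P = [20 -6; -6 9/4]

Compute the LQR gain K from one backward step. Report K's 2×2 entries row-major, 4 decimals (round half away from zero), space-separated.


BᵀP = [37.0000 -10.8750; 23.0000 -7.1250]
S = R + BᵀPB = [3/2 0; 0 1] + [68.5625 42.4375; 42.4375 26.5625] = [70.0625 42.4375; 42.4375 27.5625]
BᵀPA = [-40.2500 15.2500; -25.7500 8.7500]
K = S⁻¹·BᵀPA = [-0.1277 0.3765; -0.7376 -0.2622]
A−BK = [0.4930 0.5092; 1.6951 1.6807]
AᵀP(A−BK) = [1.8663 1.4017; 1.4017 1.5529]
P' = Q + AᵀP(A−BK) = [5.1163 0.9017; 0.9017 1.8029]
tr(P') = 6.9192

-0.1277 0.3765 -0.7376 -0.2622


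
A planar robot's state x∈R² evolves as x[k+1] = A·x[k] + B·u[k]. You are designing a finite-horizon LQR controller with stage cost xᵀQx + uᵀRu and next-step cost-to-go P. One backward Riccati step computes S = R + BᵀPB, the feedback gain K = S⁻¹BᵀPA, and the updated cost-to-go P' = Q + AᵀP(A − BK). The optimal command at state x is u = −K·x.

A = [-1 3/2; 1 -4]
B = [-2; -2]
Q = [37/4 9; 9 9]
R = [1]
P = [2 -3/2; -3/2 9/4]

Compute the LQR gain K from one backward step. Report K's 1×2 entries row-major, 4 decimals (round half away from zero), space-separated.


-0.0833 0.7500

BᵀP = [-1.0000 -1.5000]
S = R + BᵀPB = [1] + [5.0000] = [6.0000]
BᵀPA = [-0.5000 4.5000]
K = S⁻¹·BᵀPA = [-0.0833 0.7500]
A−BK = [-1.1667 3.0000; 0.8333 -2.5000]
AᵀP(A−BK) = [7.2083 -19.8750; -19.8750 55.1250]
P' = Q + AᵀP(A−BK) = [16.4583 -10.8750; -10.8750 64.1250]
tr(P') = 80.5833


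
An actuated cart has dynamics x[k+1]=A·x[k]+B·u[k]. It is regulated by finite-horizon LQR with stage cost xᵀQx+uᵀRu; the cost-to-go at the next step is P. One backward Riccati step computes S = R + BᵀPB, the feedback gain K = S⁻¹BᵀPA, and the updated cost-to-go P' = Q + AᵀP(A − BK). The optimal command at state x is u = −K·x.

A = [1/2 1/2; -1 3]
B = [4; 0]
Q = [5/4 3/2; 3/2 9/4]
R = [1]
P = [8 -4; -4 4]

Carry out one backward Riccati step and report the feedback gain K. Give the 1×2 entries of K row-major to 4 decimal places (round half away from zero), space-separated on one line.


BᵀP = [32.0000 -16.0000]
S = R + BᵀPB = [1] + [128.0000] = [129.0000]
BᵀPA = [32.0000 -32.0000]
K = S⁻¹·BᵀPA = [0.2481 -0.2481]
A−BK = [-0.4922 1.4922; -1.0000 3.0000]
AᵀP(A−BK) = [2.0620 -6.0620; -6.0620 18.0620]
P' = Q + AᵀP(A−BK) = [3.3120 -4.5620; -4.5620 20.3120]
tr(P') = 23.6240

0.2481 -0.2481


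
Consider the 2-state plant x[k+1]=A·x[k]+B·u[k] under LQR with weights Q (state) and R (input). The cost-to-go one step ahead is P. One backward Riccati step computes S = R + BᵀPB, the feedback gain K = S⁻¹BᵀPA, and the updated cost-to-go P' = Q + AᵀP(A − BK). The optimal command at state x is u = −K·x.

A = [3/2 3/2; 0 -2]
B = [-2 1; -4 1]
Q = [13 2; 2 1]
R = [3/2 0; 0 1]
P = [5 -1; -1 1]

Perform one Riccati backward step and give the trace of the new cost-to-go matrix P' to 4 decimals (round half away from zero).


29.6264

BᵀP = [-6.0000 -2.0000; 4.0000 0.0000]
S = R + BᵀPB = [3/2 0; 0 1] + [20.0000 -8.0000; -8.0000 4.0000] = [21.5000 -8.0000; -8.0000 5.0000]
BᵀPA = [-9.0000 -5.0000; 6.0000 6.0000]
K = S⁻¹·BᵀPA = [0.0690 0.5287; 1.3103 2.0460]
A−BK = [0.3276 0.5115; -1.0345 -1.9310]
AᵀP(A−BK) = [4.0086 6.7328; 6.7328 11.6178]
P' = Q + AᵀP(A−BK) = [17.0086 8.7328; 8.7328 12.6178]
tr(P') = 29.6264


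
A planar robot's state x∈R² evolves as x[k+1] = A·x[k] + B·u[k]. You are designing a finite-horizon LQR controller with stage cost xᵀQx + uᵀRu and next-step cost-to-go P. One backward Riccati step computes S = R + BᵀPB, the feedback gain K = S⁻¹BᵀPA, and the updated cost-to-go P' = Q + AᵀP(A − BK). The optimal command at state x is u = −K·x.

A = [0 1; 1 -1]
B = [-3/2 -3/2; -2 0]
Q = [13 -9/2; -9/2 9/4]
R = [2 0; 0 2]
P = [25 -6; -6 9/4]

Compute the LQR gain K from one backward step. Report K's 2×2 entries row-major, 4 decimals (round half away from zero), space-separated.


-0.2299 0.0871 0.3055 -0.8555

BᵀP = [-25.5000 4.5000; -37.5000 9.0000]
S = R + BᵀPB = [2 0; 0 2] + [29.2500 38.2500; 38.2500 56.2500] = [31.2500 38.2500; 38.2500 58.2500]
BᵀPA = [4.5000 -30.0000; 9.0000 -46.5000]
K = S⁻¹·BᵀPA = [-0.2299 0.0871; 0.3055 -0.8555]
A−BK = [0.1134 -0.1526; 0.5402 -0.8258]
AᵀP(A−BK) = [0.5353 -0.9426; -0.9426 2.0833]
P' = Q + AᵀP(A−BK) = [13.5353 -5.4426; -5.4426 4.3333]
tr(P') = 17.8686


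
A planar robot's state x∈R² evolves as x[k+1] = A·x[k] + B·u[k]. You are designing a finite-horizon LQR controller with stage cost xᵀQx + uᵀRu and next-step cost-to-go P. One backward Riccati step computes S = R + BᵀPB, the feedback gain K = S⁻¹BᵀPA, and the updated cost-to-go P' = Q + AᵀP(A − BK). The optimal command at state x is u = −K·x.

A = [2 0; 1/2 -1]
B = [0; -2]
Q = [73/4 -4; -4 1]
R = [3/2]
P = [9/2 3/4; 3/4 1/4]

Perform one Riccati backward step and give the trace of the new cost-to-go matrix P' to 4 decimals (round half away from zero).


34.7375

BᵀP = [-1.5000 -0.5000]
S = R + BᵀPB = [3/2] + [1.0000] = [2.5000]
BᵀPA = [-3.2500 0.5000]
K = S⁻¹·BᵀPA = [-1.3000 0.2000]
A−BK = [2.0000 0.0000; -2.1000 -0.6000]
AᵀP(A−BK) = [15.3375 -0.9750; -0.9750 0.1500]
P' = Q + AᵀP(A−BK) = [33.5875 -4.9750; -4.9750 1.1500]
tr(P') = 34.7375


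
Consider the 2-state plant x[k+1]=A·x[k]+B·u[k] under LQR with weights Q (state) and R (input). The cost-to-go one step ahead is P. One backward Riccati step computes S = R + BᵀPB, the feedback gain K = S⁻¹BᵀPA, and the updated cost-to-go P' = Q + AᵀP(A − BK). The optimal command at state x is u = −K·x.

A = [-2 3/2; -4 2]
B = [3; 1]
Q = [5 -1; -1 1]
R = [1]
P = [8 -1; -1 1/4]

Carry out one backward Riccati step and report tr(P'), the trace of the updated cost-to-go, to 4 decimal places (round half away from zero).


BᵀP = [23.0000 -2.7500]
S = R + BᵀPB = [1] + [66.2500] = [67.2500]
BᵀPA = [-35.0000 29.0000]
K = S⁻¹·BᵀPA = [-0.5204 0.4312]
A−BK = [-0.4387 0.2063; -3.4796 1.5688]
AᵀP(A−BK) = [1.7844 -0.9071; -0.9071 0.4944]
P' = Q + AᵀP(A−BK) = [6.7844 -1.9071; -1.9071 1.4944]
tr(P') = 8.2788

8.2788


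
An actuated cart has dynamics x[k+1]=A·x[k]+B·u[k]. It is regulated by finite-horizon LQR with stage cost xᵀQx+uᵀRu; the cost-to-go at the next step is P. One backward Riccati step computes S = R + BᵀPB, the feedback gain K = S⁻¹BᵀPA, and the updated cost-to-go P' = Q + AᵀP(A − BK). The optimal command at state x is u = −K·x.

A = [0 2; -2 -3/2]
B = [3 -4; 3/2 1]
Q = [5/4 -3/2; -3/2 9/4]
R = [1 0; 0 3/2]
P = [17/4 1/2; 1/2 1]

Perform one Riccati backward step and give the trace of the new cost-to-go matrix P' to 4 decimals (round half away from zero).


5.4735

BᵀP = [13.5000 3.0000; -16.5000 -1.0000]
S = R + BᵀPB = [1 0; 0 3/2] + [45.0000 -51.0000; -51.0000 65.0000] = [46.0000 -51.0000; -51.0000 66.5000]
BᵀPA = [-6.0000 22.5000; 2.0000 -31.5000]
K = S⁻¹·BᵀPA = [-0.6485 -0.2407; -0.4672 -0.6583]
A−BK = [0.0764 0.0890; -0.5600 -0.4806]
AᵀP(A−BK) = [1.0437 0.8723; 0.8723 0.9299]
P' = Q + AᵀP(A−BK) = [2.2937 -0.6277; -0.6277 3.1799]
tr(P') = 5.4735
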